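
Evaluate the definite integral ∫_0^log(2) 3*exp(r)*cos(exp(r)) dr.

-3*sin(1) + 3*sin(2)

Let u = exp(r), so du = exp(r) dr. When r = 0, u = 1; when r = log(2), u = 2.
The integral becomes 3·∫ cos(u) du from 1 to 2, with antiderivative 3*sin(u).
Back in r: F(r) = 3*sin(exp(r)).
Then F(log(2)) - F(0) = (3*sin(2)) - (3*sin(1)) = -3*sin(1) + 3*sin(2).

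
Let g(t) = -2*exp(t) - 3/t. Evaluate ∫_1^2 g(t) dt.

-2*exp(2) - log(8) + 2*exp(1)

An antiderivative is F(t) = -2*exp(t) - 3*log(t).
Then F(2) - F(1) = (-2*exp(2) - log(8)) - (-2*exp(1)) = -2*exp(2) - log(8) + 2*exp(1).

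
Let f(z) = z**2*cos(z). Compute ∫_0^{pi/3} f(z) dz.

-sqrt(3) + sqrt(3)*pi**2/18 + pi/3

Integrate by parts twice (u = z^2, dv = cos(z) dz).
An antiderivative is F(z) = z**2*sin(z) + 2*z*cos(z) - 2*sin(z).
Then F(pi/3) - F(0) = (-sqrt(3) + sqrt(3)*pi**2/18 + pi/3) - (0) = -sqrt(3) + sqrt(3)*pi**2/18 + pi/3.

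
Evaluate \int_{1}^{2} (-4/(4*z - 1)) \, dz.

log(3/7)

An antiderivative is F(z) = -log(4*z - 1).
Then F(2) - F(1) = (-log(7)) - (-log(3)) = log(3/7).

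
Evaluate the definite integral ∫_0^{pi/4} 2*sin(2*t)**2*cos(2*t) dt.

1/3

Let u = sin(2*t), so du = 2*cos(2*t) dt. When t = 0, u = 0; when t = pi/4, u = 1.
The integral becomes ∫ u**2 du from 0 to 1, with antiderivative u**3/3.
Back in t: F(t) = sin(2*t)**3/3.
Then F(pi/4) - F(0) = (1/3) - (0) = 1/3.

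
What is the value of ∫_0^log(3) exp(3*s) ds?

26/3

Let u = exp(s), so du = exp(s) ds. When s = 0, u = 1; when s = log(3), u = 3.
The integral becomes ∫ u**2 du from 1 to 3, with antiderivative u**3/3.
Back in s: F(s) = exp(3*s)/3.
Then F(log(3)) - F(0) = (9) - (1/3) = 26/3.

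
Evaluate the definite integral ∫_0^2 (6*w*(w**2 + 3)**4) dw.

49692/5

Let u = w**2 + 3, so du = 2*w dw. When w = 0, u = 3; when w = 2, u = 7.
The integral becomes 3·∫ u**4 du from 3 to 7, with antiderivative 3*u**5/5.
Back in w: F(w) = 3*(w**2 + 3)**5/5.
Then F(2) - F(0) = (50421/5) - (729/5) = 49692/5.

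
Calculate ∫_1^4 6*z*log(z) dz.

Integrate by parts once (u = ln z, dv = 6*z dz).
An antiderivative is F(z) = 3*z**2*(2*log(z) - 1)/2.
Then F(4) - F(1) = (-24 + 96*log(2)) - (-3/2) = -45/2 + 96*log(2).

-45/2 + 96*log(2)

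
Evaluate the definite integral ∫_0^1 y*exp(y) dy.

1

Integrate by parts once (u = y, dv = exp(y) dy).
An antiderivative is F(y) = (y - 1)*exp(y).
Then F(1) - F(0) = (0) - (-1) = 1.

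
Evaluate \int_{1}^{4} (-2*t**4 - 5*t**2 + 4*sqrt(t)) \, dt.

By the power rule, an antiderivative is F(t) = -2*t**5/5 + 8*t**(3/2)/3 - 5*t**3/3.
Then F(4) - F(1) = (-7424/15) - (3/5) = -7433/15.

-7433/15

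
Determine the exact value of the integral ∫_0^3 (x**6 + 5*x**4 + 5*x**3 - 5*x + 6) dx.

18261/28

By the power rule, an antiderivative is F(x) = x**7/7 + x**5 + 5*x**4/4 - 5*x**2/2 + 6*x.
Then F(3) - F(0) = (18261/28) - (0) = 18261/28.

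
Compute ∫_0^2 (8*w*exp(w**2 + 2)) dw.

-4*(1 - exp(4))*exp(2)

Let u = w**2 + 2, so du = 2*w dw. When w = 0, u = 2; when w = 2, u = 6.
The integral becomes 4·∫ exp(u) du from 2 to 6, with antiderivative 4*exp(u).
Back in w: F(w) = 4*exp(w**2 + 2).
Then F(2) - F(0) = (4*exp(6)) - (4*exp(2)) = -4*(1 - exp(4))*exp(2).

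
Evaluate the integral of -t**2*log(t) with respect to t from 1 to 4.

Integrate by parts once (u = ln t, dv = -t**2 dt).
An antiderivative is F(t) = -t**3*(3*log(t) - 1)/9.
Then F(4) - F(1) = (64/9 - 128*log(2)/3) - (1/9) = 7 - 128*log(2)/3.

7 - 128*log(2)/3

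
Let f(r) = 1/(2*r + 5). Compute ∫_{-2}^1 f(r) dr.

log(7)/2

An antiderivative is F(r) = log(2*r + 5)/2.
Then F(1) - F(-2) = (log(7)/2) - (0) = log(7)/2.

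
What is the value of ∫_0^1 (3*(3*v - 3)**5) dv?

Let u = 3*v - 3, so du = 3 dv. When v = 0, u = -3; when v = 1, u = 0.
The integral becomes ∫ u**5 du from -3 to 0, with antiderivative u**6/6.
Back in v: F(v) = (3*v - 3)**6/6.
Then F(1) - F(0) = (0) - (243/2) = -243/2.

-243/2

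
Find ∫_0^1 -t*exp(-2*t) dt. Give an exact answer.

(3 - exp(2))*exp(-2)/4

Integrate by parts once (u = t, dv = -exp(-2*t) dt).
An antiderivative is F(t) = (2*t + 1)*exp(-2*t)/4.
Then F(1) - F(0) = (3*exp(-2)/4) - (1/4) = (3 - exp(2))*exp(-2)/4.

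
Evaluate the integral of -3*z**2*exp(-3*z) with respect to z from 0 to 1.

-2/9 + 17*exp(-3)/9

Integrate by parts twice (u = z^2, dv = -3*exp(-3*z) dz).
An antiderivative is F(z) = (9*z**2 + 6*z + 2)*exp(-3*z)/9.
Then F(1) - F(0) = (17*exp(-3)/9) - (2/9) = -2/9 + 17*exp(-3)/9.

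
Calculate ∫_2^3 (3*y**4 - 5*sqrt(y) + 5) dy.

By the power rule, an antiderivative is F(y) = 3*y**5/5 - 10*y**(3/2)/3 + 5*y.
Then F(3) - F(2) = (804/5 - 10*sqrt(3)) - (146/5 - 20*sqrt(2)/3) = -10*sqrt(3) + 20*sqrt(2)/3 + 658/5.

-10*sqrt(3) + 20*sqrt(2)/3 + 658/5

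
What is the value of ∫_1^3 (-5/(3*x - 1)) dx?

An antiderivative is F(x) = -5*log(3*x - 1)/3.
Then F(3) - F(1) = (-log(32)) - (-5*log(2)/3) = -10*log(2)/3.

-10*log(2)/3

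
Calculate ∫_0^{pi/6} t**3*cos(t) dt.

-3*sqrt(3) - pi/2 + pi**3/432 + sqrt(3)*pi**2/24 + 6

Integrate by parts 3 times (u = t^3, dv = cos(t) dt).
An antiderivative is F(t) = t**3*sin(t) + 3*t**2*cos(t) - 6*t*sin(t) - 6*cos(t).
Then F(pi/6) - F(0) = (-3*sqrt(3) - pi/2 + pi**3/432 + sqrt(3)*pi**2/24) - (-6) = -3*sqrt(3) - pi/2 + pi**3/432 + sqrt(3)*pi**2/24 + 6.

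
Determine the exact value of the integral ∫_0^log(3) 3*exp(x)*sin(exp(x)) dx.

Let u = exp(x), so du = exp(x) dx. When x = 0, u = 1; when x = log(3), u = 3.
The integral becomes 3·∫ sin(u) du from 1 to 3, with antiderivative -3*cos(u).
Back in x: F(x) = -3*cos(exp(x)).
Then F(log(3)) - F(0) = (-3*cos(3)) - (-3*cos(1)) = 3*cos(1) - 3*cos(3).

3*cos(1) - 3*cos(3)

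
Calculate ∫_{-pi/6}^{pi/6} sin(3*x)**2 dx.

Use the identity sin^2(3*x) = (1 - cos(6*x))/2.
An antiderivative is F(x) = x/2 - sin(6*x)/12.
Then F(pi/6) - F(-pi/6) = (pi/12) - (-pi/12) = pi/6.

pi/6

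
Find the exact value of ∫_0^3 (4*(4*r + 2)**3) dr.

Let u = 4*r + 2, so du = 4 dr. When r = 0, u = 2; when r = 3, u = 14.
The integral becomes ∫ u**3 du from 2 to 14, with antiderivative u**4/4.
Back in r: F(r) = (4*r + 2)**4/4.
Then F(3) - F(0) = (9604) - (4) = 9600.

9600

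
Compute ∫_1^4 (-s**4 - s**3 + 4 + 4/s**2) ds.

-5067/20

By the power rule, an antiderivative is F(s) = -s**5/5 - s**4/4 + 4*s - 4/s.
Then F(4) - F(1) = (-1269/5) - (-9/20) = -5067/20.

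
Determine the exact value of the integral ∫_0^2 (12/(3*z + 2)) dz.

Let u = 3*z + 2, so du = 3 dz. When z = 0, u = 2; when z = 2, u = 8.
The integral becomes 4·∫ 1/u du from 2 to 8, with antiderivative 4*log(u).
Back in z: F(z) = 4*log(3*z + 2).
Then F(2) - F(0) = (12*log(2)) - (log(16)) = 8*log(2).

8*log(2)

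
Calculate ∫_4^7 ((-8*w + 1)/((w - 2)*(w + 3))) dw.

Factor the denominator: w**2 + w - 6 = (w + 3)(w - 2).
Partial fractions: (-8*w + 1)/((w - 2)*(w + 3)) = -5/(w + 3) - 3/(w - 2).
An antiderivative is F(w) = -3*log(w - 2) - 5*log(w + 3).
Then F(7) - F(4) = (-8*log(5) - 5*log(2)) - (-5*log(7) - 3*log(2)) = -8*log(5) - 2*log(2) + 5*log(7).

-8*log(5) - 2*log(2) + 5*log(7)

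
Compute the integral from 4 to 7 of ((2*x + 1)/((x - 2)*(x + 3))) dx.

log(25/7)

Factor the denominator: x**2 + x - 6 = (x + 3)(x - 2).
Partial fractions: (2*x + 1)/((x - 2)*(x + 3)) = 1/(x + 3) + 1/(x - 2).
An antiderivative is F(x) = log(x - 2) + log(x + 3).
Then F(7) - F(4) = (log(50)) - (log(14)) = log(25/7).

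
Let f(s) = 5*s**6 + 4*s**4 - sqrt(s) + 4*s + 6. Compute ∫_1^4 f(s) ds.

1319207/105

By the power rule, an antiderivative is F(s) = 5*s**7/7 + 4*s**5/5 - 2*s**(3/2)/3 + 2*s**2 + 6*s.
Then F(4) - F(1) = (1320136/105) - (929/105) = 1319207/105.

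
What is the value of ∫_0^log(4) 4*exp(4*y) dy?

255

Let u = exp(y), so du = exp(y) dy. When y = 0, u = 1; when y = log(4), u = 4.
The integral becomes 4·∫ u**3 du from 1 to 4, with antiderivative u**4.
Back in y: F(y) = exp(4*y).
Then F(log(4)) - F(0) = (256) - (1) = 255.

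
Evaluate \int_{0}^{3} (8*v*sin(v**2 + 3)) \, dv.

4*cos(3) - 4*cos(12)

Let u = v**2 + 3, so du = 2*v dv. When v = 0, u = 3; when v = 3, u = 12.
The integral becomes 4·∫ sin(u) du from 3 to 12, with antiderivative -4*cos(u).
Back in v: F(v) = -4*cos(v**2 + 3).
Then F(3) - F(0) = (-4*cos(12)) - (-4*cos(3)) = 4*cos(3) - 4*cos(12).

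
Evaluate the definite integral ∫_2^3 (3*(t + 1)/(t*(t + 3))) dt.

Factor the denominator: t**2 + 3*t = (t + 3)t.
Partial fractions: 3*(t + 1)/(t*(t + 3)) = 2/(t + 3) + 1/t.
An antiderivative is F(t) = log(t) + 2*log(t + 3).
Then F(3) - F(2) = (2*log(2) + 3*log(3)) - (log(50)) = log(54/25).

log(54/25)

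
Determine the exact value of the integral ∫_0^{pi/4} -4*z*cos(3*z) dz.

-sqrt(2)*pi/6 + 2*sqrt(2)/9 + 4/9

Integrate by parts once (u = z, dv = -4*cos(3*z) dz).
An antiderivative is F(z) = -4*z*sin(3*z)/3 - 4*cos(3*z)/9.
Then F(pi/4) - F(0) = (sqrt(2)*(4 - 3*pi)/18) - (-4/9) = -sqrt(2)*pi/6 + 2*sqrt(2)/9 + 4/9.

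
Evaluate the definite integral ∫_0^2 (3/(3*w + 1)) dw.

An antiderivative is F(w) = log(3*w + 1).
Then F(2) - F(0) = (log(7)) - (0) = log(7).

log(7)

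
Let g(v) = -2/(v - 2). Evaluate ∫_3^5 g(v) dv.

-log(9)

An antiderivative is F(v) = -2*log(v - 2).
Then F(5) - F(3) = (-log(9)) - (0) = -log(9).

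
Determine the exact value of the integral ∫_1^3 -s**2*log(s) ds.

Integrate by parts once (u = ln s, dv = -s**2 ds).
An antiderivative is F(s) = -s**3*(3*log(s) - 1)/9.
Then F(3) - F(1) = (3 - 9*log(3)) - (1/9) = 26/9 - 9*log(3).

26/9 - 9*log(3)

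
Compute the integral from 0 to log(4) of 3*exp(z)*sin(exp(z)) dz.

Let u = exp(z), so du = exp(z) dz. When z = 0, u = 1; when z = log(4), u = 4.
The integral becomes 3·∫ sin(u) du from 1 to 4, with antiderivative -3*cos(u).
Back in z: F(z) = -3*cos(exp(z)).
Then F(log(4)) - F(0) = (-3*cos(4)) - (-3*cos(1)) = 3*cos(1) - 3*cos(4).

3*cos(1) - 3*cos(4)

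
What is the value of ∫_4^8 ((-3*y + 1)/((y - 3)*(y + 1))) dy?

Factor the denominator: y**2 - 2*y - 3 = (y + 1)(y - 3).
Partial fractions: (-3*y + 1)/((y - 3)*(y + 1)) = -1/(y + 1) - 2/(y - 3).
An antiderivative is F(y) = -2*log(y - 3) - log(y + 1).
Then F(8) - F(4) = (-2*log(5) - 2*log(3)) - (-log(5)) = -log(45).

-log(45)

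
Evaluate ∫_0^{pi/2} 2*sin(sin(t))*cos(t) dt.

2 - 2*cos(1)

Let u = sin(t), so du = cos(t) dt. When t = 0, u = 0; when t = pi/2, u = 1.
The integral becomes 2·∫ sin(u) du from 0 to 1, with antiderivative -2*cos(u).
Back in t: F(t) = -2*cos(sin(t)).
Then F(pi/2) - F(0) = (-2*cos(1)) - (-2) = 2 - 2*cos(1).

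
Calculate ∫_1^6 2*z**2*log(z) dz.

Integrate by parts once (u = ln z, dv = 2*z**2 dz).
An antiderivative is F(z) = 2*z**3*(3*log(z) - 1)/9.
Then F(6) - F(1) = (-48 + 144*log(2) + 144*log(3)) - (-2/9) = -430/9 + 144*log(2) + 144*log(3).

-430/9 + 144*log(2) + 144*log(3)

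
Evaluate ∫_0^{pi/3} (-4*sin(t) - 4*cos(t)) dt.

An antiderivative is F(t) = -4*sin(t) + 4*cos(t).
Then F(pi/3) - F(0) = (2 - 2*sqrt(3)) - (4) = -2*sqrt(3) - 2.

-2*sqrt(3) - 2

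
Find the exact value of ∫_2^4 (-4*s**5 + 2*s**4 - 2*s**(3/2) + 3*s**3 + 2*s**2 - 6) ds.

By the power rule, an antiderivative is F(s) = -2*s**6/3 - 4*s**(5/2)/5 + 2*s**5/5 + 3*s**4/4 + 2*s**3/3 - 6*s.
Then F(4) - F(2) = (-2136) - (-368/15 - 16*sqrt(2)/5) = -31672/15 + 16*sqrt(2)/5.

-31672/15 + 16*sqrt(2)/5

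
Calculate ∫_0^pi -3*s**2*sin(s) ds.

12 - 3*pi**2

Integrate by parts twice (u = s^2, dv = -3*sin(s) ds).
An antiderivative is F(s) = 3*s**2*cos(s) - 6*s*sin(s) - 6*cos(s).
Then F(pi) - F(0) = (6 - 3*pi**2) - (-6) = 12 - 3*pi**2.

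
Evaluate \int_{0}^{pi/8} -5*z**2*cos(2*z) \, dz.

5*sqrt(2)*(-8*pi - pi**2 + 32)/256

Integrate by parts twice (u = z^2, dv = -5*cos(2*z) dz).
An antiderivative is F(z) = -5*z**2*sin(2*z)/2 - 5*z*cos(2*z)/2 + 5*sin(2*z)/4.
Then F(pi/8) - F(0) = (5*sqrt(2)*(-8*pi - pi**2 + 32)/256) - (0) = 5*sqrt(2)*(-8*pi - pi**2 + 32)/256.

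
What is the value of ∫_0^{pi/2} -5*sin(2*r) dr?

-5

An antiderivative is F(r) = 5*cos(2*r)/2.
Then F(pi/2) - F(0) = (-5/2) - (5/2) = -5.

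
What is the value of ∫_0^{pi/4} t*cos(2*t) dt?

-1/4 + pi/8

Integrate by parts once (u = t, dv = cos(2*t) dt).
An antiderivative is F(t) = t*sin(2*t)/2 + cos(2*t)/4.
Then F(pi/4) - F(0) = (pi/8) - (1/4) = -1/4 + pi/8.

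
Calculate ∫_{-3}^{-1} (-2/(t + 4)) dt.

An antiderivative is F(t) = -2*log(t + 4).
Then F(-1) - F(-3) = (-log(9)) - (0) = -log(9).

-log(9)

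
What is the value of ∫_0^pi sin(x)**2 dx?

Use the identity sin^2(x) = (1 - cos(2*x))/2.
An antiderivative is F(x) = x/2 - sin(2*x)/4.
Then F(pi) - F(0) = (pi/2) - (0) = pi/2.

pi/2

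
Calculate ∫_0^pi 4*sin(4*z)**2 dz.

Use the identity sin^2(4*z) = (1 - cos(8*z))/2.
An antiderivative is F(z) = 2*z - sin(8*z)/4.
Then F(pi) - F(0) = (2*pi) - (0) = 2*pi.

2*pi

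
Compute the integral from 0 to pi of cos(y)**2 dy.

pi/2

Use the identity cos^2(y) = (1 + cos(2*y))/2.
An antiderivative is F(y) = y/2 + sin(2*y)/4.
Then F(pi) - F(0) = (pi/2) - (0) = pi/2.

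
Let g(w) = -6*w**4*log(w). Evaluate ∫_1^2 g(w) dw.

Integrate by parts once (u = ln w, dv = -6*w**4 dw).
An antiderivative is F(w) = -6*w**5*(5*log(w) - 1)/25.
Then F(2) - F(1) = (192/25 - 192*log(2)/5) - (6/25) = 186/25 - 192*log(2)/5.

186/25 - 192*log(2)/5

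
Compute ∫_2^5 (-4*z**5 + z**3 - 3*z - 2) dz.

By the power rule, an antiderivative is F(z) = -2*z**6/3 + z**4/4 - 3*z**2/2 - 2*z.
Then F(5) - F(2) = (-123695/12) - (-146/3) = -41037/4.

-41037/4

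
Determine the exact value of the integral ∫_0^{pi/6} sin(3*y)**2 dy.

pi/12

Use the identity sin^2(3*y) = (1 - cos(6*y))/2.
An antiderivative is F(y) = y/2 - sin(6*y)/12.
Then F(pi/6) - F(0) = (pi/12) - (0) = pi/12.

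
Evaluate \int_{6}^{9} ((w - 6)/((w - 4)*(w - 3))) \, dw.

log(32/25)

Factor the denominator: w**2 - 7*w + 12 = (w - 3)(w - 4).
Partial fractions: (w - 6)/((w - 4)*(w - 3)) = 3/(w - 3) - 2/(w - 4).
An antiderivative is F(w) = -2*log(w - 4) + 3*log(w - 3).
Then F(9) - F(6) = (-2*log(5) + 3*log(2) + 3*log(3)) - (log(27/4)) = log(32/25).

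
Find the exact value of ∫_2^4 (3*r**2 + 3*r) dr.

By the power rule, an antiderivative is F(r) = r**3 + 3*r**2/2.
Then F(4) - F(2) = (88) - (14) = 74.

74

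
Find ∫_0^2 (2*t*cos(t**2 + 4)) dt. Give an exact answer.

-sin(4) + sin(8)

Let u = t**2 + 4, so du = 2*t dt. When t = 0, u = 4; when t = 2, u = 8.
The integral becomes ∫ cos(u) du from 4 to 8, with antiderivative sin(u).
Back in t: F(t) = sin(t**2 + 4).
Then F(2) - F(0) = (sin(8)) - (sin(4)) = -sin(4) + sin(8).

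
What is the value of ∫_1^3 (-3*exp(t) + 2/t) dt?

-3*exp(3) + log(9) + 3*exp(1)

An antiderivative is F(t) = -3*exp(t) + 2*log(t).
Then F(3) - F(1) = (-3*exp(3) + log(9)) - (-3*exp(1)) = -3*exp(3) + log(9) + 3*exp(1).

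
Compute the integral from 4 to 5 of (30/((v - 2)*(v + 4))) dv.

Factor the denominator: v**2 + 2*v - 8 = (v + 4)(v - 2).
Partial fractions: 30/((v - 2)*(v + 4)) = -5/(v + 4) + 5/(v - 2).
An antiderivative is F(v) = 5*log(v - 2) - 5*log(v + 4).
Then F(5) - F(4) = (-5*log(3)) - (-10*log(2)) = -5*log(3) + 10*log(2).

-5*log(3) + 10*log(2)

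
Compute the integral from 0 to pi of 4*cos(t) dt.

0

An antiderivative is F(t) = 4*sin(t).
Then F(pi) - F(0) = (0) - (0) = 0.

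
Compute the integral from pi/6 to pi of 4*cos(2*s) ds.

-sqrt(3)

An antiderivative is F(s) = 2*sin(2*s).
Then F(pi) - F(pi/6) = (0) - (sqrt(3)) = -sqrt(3).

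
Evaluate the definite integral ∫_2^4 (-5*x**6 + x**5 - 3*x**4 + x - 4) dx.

-403782/35

By the power rule, an antiderivative is F(x) = -5*x**7/7 + x**6/6 - 3*x**5/5 + x**2/2 - 4*x.
Then F(4) - F(2) = (-1222472/105) - (-11126/105) = -403782/35.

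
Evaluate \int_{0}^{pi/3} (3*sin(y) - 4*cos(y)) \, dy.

3/2 - 2*sqrt(3)

An antiderivative is F(y) = -4*sin(y) - 3*cos(y).
Then F(pi/3) - F(0) = (-2*sqrt(3) - 3/2) - (-3) = 3/2 - 2*sqrt(3).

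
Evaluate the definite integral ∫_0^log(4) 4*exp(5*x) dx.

Let u = exp(x), so du = exp(x) dx. When x = 0, u = 1; when x = log(4), u = 4.
The integral becomes 4·∫ u**4 du from 1 to 4, with antiderivative 4*u**5/5.
Back in x: F(x) = 4*exp(5*x)/5.
Then F(log(4)) - F(0) = (4096/5) - (4/5) = 4092/5.

4092/5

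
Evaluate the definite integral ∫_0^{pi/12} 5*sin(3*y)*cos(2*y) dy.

Use the identity sin(3*y)cos(2*y) = [sin(5*y) + sin(y)]/2.
An antiderivative is F(y) = -5*cos(y)/2 - cos(5*y)/2.
Then F(pi/12) - F(0) = (-3*sqrt(6)/4 - sqrt(2)/2) - (-3) = -3*sqrt(6)/4 - sqrt(2)/2 + 3.

-3*sqrt(6)/4 - sqrt(2)/2 + 3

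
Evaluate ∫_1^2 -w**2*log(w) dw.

Integrate by parts once (u = ln w, dv = -w**2 dw).
An antiderivative is F(w) = -w**3*(3*log(w) - 1)/9.
Then F(2) - F(1) = (8/9 - 8*log(2)/3) - (1/9) = 7/9 - 8*log(2)/3.

7/9 - 8*log(2)/3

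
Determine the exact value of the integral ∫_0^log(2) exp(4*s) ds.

Let u = exp(s), so du = exp(s) ds. When s = 0, u = 1; when s = log(2), u = 2.
The integral becomes ∫ u**3 du from 1 to 2, with antiderivative u**4/4.
Back in s: F(s) = exp(4*s)/4.
Then F(log(2)) - F(0) = (4) - (1/4) = 15/4.

15/4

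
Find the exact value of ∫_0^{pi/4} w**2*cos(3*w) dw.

Integrate by parts twice (u = w^2, dv = cos(3*w) dw).
An antiderivative is F(w) = w**2*sin(3*w)/3 + 2*w*cos(3*w)/9 - 2*sin(3*w)/27.
Then F(pi/4) - F(0) = (sqrt(2)*(-24*pi - 32 + 9*pi**2)/864) - (0) = sqrt(2)*(-24*pi - 32 + 9*pi**2)/864.

sqrt(2)*(-24*pi - 32 + 9*pi**2)/864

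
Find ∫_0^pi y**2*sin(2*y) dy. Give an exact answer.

-pi**2/2

Integrate by parts twice (u = y^2, dv = sin(2*y) dy).
An antiderivative is F(y) = -y**2*cos(2*y)/2 + y*sin(2*y)/2 + cos(2*y)/4.
Then F(pi) - F(0) = (1/4 - pi**2/2) - (1/4) = -pi**2/2.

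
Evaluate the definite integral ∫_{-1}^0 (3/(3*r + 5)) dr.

An antiderivative is F(r) = log(3*r + 5).
Then F(0) - F(-1) = (log(5)) - (log(2)) = log(5/2).

log(5/2)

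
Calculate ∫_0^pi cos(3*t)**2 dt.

Use the identity cos^2(3*t) = (1 + cos(6*t))/2.
An antiderivative is F(t) = t/2 + sin(6*t)/12.
Then F(pi) - F(0) = (pi/2) - (0) = pi/2.

pi/2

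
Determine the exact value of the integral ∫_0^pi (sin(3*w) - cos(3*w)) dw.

2/3

An antiderivative is F(w) = -sin(3*w)/3 - cos(3*w)/3.
Then F(pi) - F(0) = (1/3) - (-1/3) = 2/3.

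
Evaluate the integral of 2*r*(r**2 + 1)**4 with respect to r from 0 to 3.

Let u = r**2 + 1, so du = 2*r dr. When r = 0, u = 1; when r = 3, u = 10.
The integral becomes ∫ u**4 du from 1 to 10, with antiderivative u**5/5.
Back in r: F(r) = (r**2 + 1)**5/5.
Then F(3) - F(0) = (20000) - (1/5) = 99999/5.

99999/5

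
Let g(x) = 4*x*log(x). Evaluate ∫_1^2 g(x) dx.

Integrate by parts once (u = ln x, dv = 4*x dx).
An antiderivative is F(x) = x**2*(2*log(x) - 1).
Then F(2) - F(1) = (-4 + 8*log(2)) - (-1) = -3 + 8*log(2).

-3 + 8*log(2)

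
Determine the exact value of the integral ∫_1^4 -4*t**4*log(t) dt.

Integrate by parts once (u = ln t, dv = -4*t**4 dt).
An antiderivative is F(t) = -4*t**5*(5*log(t) - 1)/25.
Then F(4) - F(1) = (4096/25 - 8192*log(2)/5) - (4/25) = 4092/25 - 8192*log(2)/5.

4092/25 - 8192*log(2)/5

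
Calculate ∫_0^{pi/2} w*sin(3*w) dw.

-1/9

Integrate by parts once (u = w, dv = sin(3*w) dw).
An antiderivative is F(w) = -w*cos(3*w)/3 + sin(3*w)/9.
Then F(pi/2) - F(0) = (-1/9) - (0) = -1/9.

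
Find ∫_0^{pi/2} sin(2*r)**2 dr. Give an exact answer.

Use the identity sin^2(2*r) = (1 - cos(4*r))/2.
An antiderivative is F(r) = r/2 - sin(4*r)/8.
Then F(pi/2) - F(0) = (pi/4) - (0) = pi/4.

pi/4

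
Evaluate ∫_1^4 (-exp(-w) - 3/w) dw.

-6*log(2) - exp(-1) + exp(-4)

An antiderivative is F(w) = -3*log(w) + exp(-w).
Then F(4) - F(1) = (-6*log(2) + exp(-4)) - (exp(-1)) = -6*log(2) - exp(-1) + exp(-4).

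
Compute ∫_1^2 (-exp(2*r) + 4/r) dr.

-exp(4)/2 + log(16) + exp(2)/2

An antiderivative is F(r) = -exp(2*r)/2 + 4*log(r).
Then F(2) - F(1) = (-exp(4)/2 + log(16)) - (-exp(2)/2) = -exp(4)/2 + log(16) + exp(2)/2.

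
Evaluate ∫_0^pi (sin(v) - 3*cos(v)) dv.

2

An antiderivative is F(v) = -3*sin(v) - cos(v).
Then F(pi) - F(0) = (1) - (-1) = 2.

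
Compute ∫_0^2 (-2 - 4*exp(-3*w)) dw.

An antiderivative is F(w) = -2*w + 4*exp(-3*w)/3.
Then F(2) - F(0) = (-4 + 4*exp(-6)/3) - (4/3) = -16/3 + 4*exp(-6)/3.

-16/3 + 4*exp(-6)/3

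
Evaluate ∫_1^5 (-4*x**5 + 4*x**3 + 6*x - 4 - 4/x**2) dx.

By the power rule, an antiderivative is F(x) = -2*x**6/3 + x**4 + 3*x**2 - 4*x + 4/x.
Then F(5) - F(1) = (-146038/15) - (10/3) = -48696/5.

-48696/5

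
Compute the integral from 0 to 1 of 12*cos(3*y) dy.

4*sin(3)

Let u = 3*y, so du = 3 dy. When y = 0, u = 0; when y = 1, u = 3.
The integral becomes 4·∫ cos(u) du from 0 to 3, with antiderivative 4*sin(u).
Back in y: F(y) = 4*sin(3*y).
Then F(1) - F(0) = (4*sin(3)) - (0) = 4*sin(3).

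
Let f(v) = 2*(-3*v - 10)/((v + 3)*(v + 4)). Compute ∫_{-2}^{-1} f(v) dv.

Factor the denominator: v**2 + 7*v + 12 = (v + 4)(v + 3).
Partial fractions: 2*(-3*v - 10)/((v + 3)*(v + 4)) = -4/(v + 4) - 2/(v + 3).
An antiderivative is F(v) = -2*log(v + 3) - 4*log(v + 4).
Then F(-1) - F(-2) = (-4*log(3) - 2*log(2)) - (-log(16)) = log(4/81).

log(4/81)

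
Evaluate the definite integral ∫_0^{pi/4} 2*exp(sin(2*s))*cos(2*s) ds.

-1 + E

Let u = sin(2*s), so du = 2*cos(2*s) ds. When s = 0, u = 0; when s = pi/4, u = 1.
The integral becomes ∫ exp(u) du from 0 to 1, with antiderivative exp(u).
Back in s: F(s) = exp(sin(2*s)).
Then F(pi/4) - F(0) = (E) - (1) = -1 + E.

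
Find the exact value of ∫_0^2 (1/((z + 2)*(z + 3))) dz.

Factor the denominator: z**2 + 5*z + 6 = (z + 3)(z + 2).
Partial fractions: 1/((z + 2)*(z + 3)) = -1/(z + 3) + 1/(z + 2).
An antiderivative is F(z) = log(z + 2) - log(z + 3).
Then F(2) - F(0) = (log(4/5)) - (log(2/3)) = log(6/5).

log(6/5)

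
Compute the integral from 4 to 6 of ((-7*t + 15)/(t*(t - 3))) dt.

Factor the denominator: t**2 - 3*t = t(t - 3).
Partial fractions: (-7*t + 15)/(t*(t - 3)) = -5/t - 2/(t - 3).
An antiderivative is F(t) = -5*log(t) - 2*log(t - 3).
Then F(6) - F(4) = (-7*log(3) - 5*log(2)) - (-10*log(2)) = -7*log(3) + 5*log(2).

-7*log(3) + 5*log(2)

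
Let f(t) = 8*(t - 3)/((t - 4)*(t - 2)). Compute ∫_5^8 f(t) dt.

Factor the denominator: t**2 - 6*t + 8 = (t - 2)(t - 4).
Partial fractions: 8*(t - 3)/((t - 4)*(t - 2)) = 4/(t - 2) + 4/(t - 4).
An antiderivative is F(t) = 4*log(t - 4) + 4*log(t - 2).
Then F(8) - F(5) = (4*log(3) + 12*log(2)) - (log(81)) = 12*log(2).

12*log(2)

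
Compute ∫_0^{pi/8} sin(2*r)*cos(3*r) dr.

Use the identity sin(2*r)cos(3*r) = [sin(5*r) + sin(-r)]/2.
An antiderivative is F(r) = cos(r)/2 - cos(5*r)/10.
Then F(pi/8) - F(0) = (sqrt(2 - sqrt(2))/20 + sqrt(sqrt(2) + 2)/4) - (2/5) = -2/5 + sqrt(2 - sqrt(2))/20 + sqrt(sqrt(2) + 2)/4.

-2/5 + sqrt(2 - sqrt(2))/20 + sqrt(sqrt(2) + 2)/4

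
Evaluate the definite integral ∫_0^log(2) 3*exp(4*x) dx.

45/4

Let u = exp(x), so du = exp(x) dx. When x = 0, u = 1; when x = log(2), u = 2.
The integral becomes 3·∫ u**3 du from 1 to 2, with antiderivative 3*u**4/4.
Back in x: F(x) = 3*exp(4*x)/4.
Then F(log(2)) - F(0) = (12) - (3/4) = 45/4.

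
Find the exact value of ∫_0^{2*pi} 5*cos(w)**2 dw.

5*pi

Use the identity cos^2(w) = (1 + cos(2*w))/2.
An antiderivative is F(w) = 5*w/2 + 5*sin(2*w)/4.
Then F(2*pi) - F(0) = (5*pi) - (0) = 5*pi.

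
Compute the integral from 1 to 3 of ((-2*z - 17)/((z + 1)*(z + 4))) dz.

Factor the denominator: z**2 + 5*z + 4 = (z + 4)(z + 1).
Partial fractions: (-2*z - 17)/((z + 1)*(z + 4)) = 3/(z + 4) - 5/(z + 1).
An antiderivative is F(z) = -5*log(z + 1) + 3*log(z + 4).
Then F(3) - F(1) = (-10*log(2) + 3*log(7)) - (-5*log(2) + 3*log(5)) = -3*log(5) - 5*log(2) + 3*log(7).

-3*log(5) - 5*log(2) + 3*log(7)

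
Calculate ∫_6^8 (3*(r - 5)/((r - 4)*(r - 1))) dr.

Factor the denominator: r**2 - 5*r + 4 = (r - 1)(r - 4).
Partial fractions: 3*(r - 5)/((r - 4)*(r - 1)) = 4/(r - 1) - 1/(r - 4).
An antiderivative is F(r) = -log(r - 4) + 4*log(r - 1).
Then F(8) - F(6) = (-2*log(2) + 4*log(7)) - (-log(2) + 4*log(5)) = -4*log(5) - log(2) + 4*log(7).

-4*log(5) - log(2) + 4*log(7)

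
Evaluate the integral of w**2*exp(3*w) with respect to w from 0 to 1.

-2/27 + 5*exp(3)/27

Integrate by parts twice (u = w^2, dv = exp(3*w) dw).
An antiderivative is F(w) = (9*w**2 - 6*w + 2)*exp(3*w)/27.
Then F(1) - F(0) = (5*exp(3)/27) - (2/27) = -2/27 + 5*exp(3)/27.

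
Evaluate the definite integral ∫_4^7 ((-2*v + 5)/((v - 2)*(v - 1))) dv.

Factor the denominator: v**2 - 3*v + 2 = (v - 1)(v - 2).
Partial fractions: (-2*v + 5)/((v - 2)*(v - 1)) = -3/(v - 1) + 1/(v - 2).
An antiderivative is F(v) = log(v - 2) - 3*log(v - 1).
Then F(7) - F(4) = (-3*log(3) - 3*log(2) + log(5)) - (log(2/27)) = log(5/16).

log(5/16)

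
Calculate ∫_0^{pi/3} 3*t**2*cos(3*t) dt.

Integrate by parts twice (u = t^2, dv = 3*cos(3*t) dt).
An antiderivative is F(t) = t**2*sin(3*t) + 2*t*cos(3*t)/3 - 2*sin(3*t)/9.
Then F(pi/3) - F(0) = (-2*pi/9) - (0) = -2*pi/9.

-2*pi/9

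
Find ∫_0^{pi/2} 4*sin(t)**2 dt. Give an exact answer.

pi

Use the identity sin^2(t) = (1 - cos(2*t))/2.
An antiderivative is F(t) = 2*t - sin(2*t).
Then F(pi/2) - F(0) = (pi) - (0) = pi.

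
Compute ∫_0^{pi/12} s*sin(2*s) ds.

-sqrt(3)*pi/48 + 1/8

Integrate by parts once (u = s, dv = sin(2*s) ds).
An antiderivative is F(s) = -s*cos(2*s)/2 + sin(2*s)/4.
Then F(pi/12) - F(0) = (-sqrt(3)*pi/48 + 1/8) - (0) = -sqrt(3)*pi/48 + 1/8.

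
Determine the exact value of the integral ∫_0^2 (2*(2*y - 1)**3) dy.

20

Let u = 2*y - 1, so du = 2 dy. When y = 0, u = -1; when y = 2, u = 3.
The integral becomes ∫ u**3 du from -1 to 3, with antiderivative u**4/4.
Back in y: F(y) = (2*y - 1)**4/4.
Then F(2) - F(0) = (81/4) - (1/4) = 20.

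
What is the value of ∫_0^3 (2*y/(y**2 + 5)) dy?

Let u = y**2 + 5, so du = 2*y dy. When y = 0, u = 5; when y = 3, u = 14.
The integral becomes ∫ 1/u du from 5 to 14, with antiderivative log(u).
Back in y: F(y) = log(y**2 + 5).
Then F(3) - F(0) = (log(14)) - (log(5)) = log(14/5).

log(14/5)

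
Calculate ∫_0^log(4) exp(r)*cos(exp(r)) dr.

Let u = exp(r), so du = exp(r) dr. When r = 0, u = 1; when r = log(4), u = 4.
The integral becomes ∫ cos(u) du from 1 to 4, with antiderivative sin(u).
Back in r: F(r) = sin(exp(r)).
Then F(log(4)) - F(0) = (sin(4)) - (sin(1)) = -sin(1) + sin(4).

-sin(1) + sin(4)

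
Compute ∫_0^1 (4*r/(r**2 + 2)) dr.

Let u = r**2 + 2, so du = 2*r dr. When r = 0, u = 2; when r = 1, u = 3.
The integral becomes 2·∫ 1/u du from 2 to 3, with antiderivative 2*log(u).
Back in r: F(r) = 2*log(r**2 + 2).
Then F(1) - F(0) = (log(9)) - (log(4)) = log(9/4).

log(9/4)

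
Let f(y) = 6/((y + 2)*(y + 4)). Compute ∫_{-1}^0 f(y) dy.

log(27/8)

Factor the denominator: y**2 + 6*y + 8 = (y + 4)(y + 2).
Partial fractions: 6/((y + 2)*(y + 4)) = -3/(y + 4) + 3/(y + 2).
An antiderivative is F(y) = 3*log(y + 2) - 3*log(y + 4).
Then F(0) - F(-1) = (-log(8)) - (-log(27)) = log(27/8).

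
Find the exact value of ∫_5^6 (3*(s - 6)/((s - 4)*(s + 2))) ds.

-4*log(7) + 11*log(2)

Factor the denominator: s**2 - 2*s - 8 = (s + 2)(s - 4).
Partial fractions: 3*(s - 6)/((s - 4)*(s + 2)) = 4/(s + 2) - 1/(s - 4).
An antiderivative is F(s) = -log(s - 4) + 4*log(s + 2).
Then F(6) - F(5) = (11*log(2)) - (4*log(7)) = -4*log(7) + 11*log(2).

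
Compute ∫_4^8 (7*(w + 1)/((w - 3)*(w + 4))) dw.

Factor the denominator: w**2 + w - 12 = (w + 4)(w - 3).
Partial fractions: 7*(w + 1)/((w - 3)*(w + 4)) = 3/(w + 4) + 4/(w - 3).
An antiderivative is F(w) = 4*log(w - 3) + 3*log(w + 4).
Then F(8) - F(4) = (3*log(3) + 6*log(2) + 4*log(5)) - (9*log(2)) = -3*log(2) + 3*log(3) + 4*log(5).

-3*log(2) + 3*log(3) + 4*log(5)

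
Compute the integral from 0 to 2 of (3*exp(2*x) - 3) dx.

An antiderivative is F(x) = 3*exp(2*x)/2 - 3*x.
Then F(2) - F(0) = (-6 + 3*exp(4)/2) - (3/2) = -15/2 + 3*exp(4)/2.

-15/2 + 3*exp(4)/2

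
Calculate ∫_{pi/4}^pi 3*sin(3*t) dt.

An antiderivative is F(t) = -cos(3*t).
Then F(pi) - F(pi/4) = (1) - (sqrt(2)/2) = 1 - sqrt(2)/2.

1 - sqrt(2)/2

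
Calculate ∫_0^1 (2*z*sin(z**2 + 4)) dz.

cos(4) - cos(5)

Let u = z**2 + 4, so du = 2*z dz. When z = 0, u = 4; when z = 1, u = 5.
The integral becomes ∫ sin(u) du from 4 to 5, with antiderivative -cos(u).
Back in z: F(z) = -cos(z**2 + 4).
Then F(1) - F(0) = (-cos(5)) - (-cos(4)) = cos(4) - cos(5).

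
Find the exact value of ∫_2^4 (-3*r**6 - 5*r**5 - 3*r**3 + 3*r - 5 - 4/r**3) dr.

-587957/56

By the power rule, an antiderivative is F(r) = -3*r**7/7 - 5*r**6/6 - 3*r**4/4 + 3*r**2/2 - 5*r + 2/r**2.
Then F(4) - F(2) = (-1784651/168) - (-5195/42) = -587957/56.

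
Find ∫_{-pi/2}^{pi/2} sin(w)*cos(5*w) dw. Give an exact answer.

Use the identity sin(w)cos(5*w) = [sin(6*w) + sin(-4*w)]/2.
An antiderivative is F(w) = cos(4*w)/8 - cos(6*w)/12.
Then F(pi/2) - F(-pi/2) = (5/24) - (5/24) = 0.

0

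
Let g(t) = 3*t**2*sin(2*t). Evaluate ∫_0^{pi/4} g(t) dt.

-3/4 + 3*pi/8

Integrate by parts twice (u = t^2, dv = 3*sin(2*t) dt).
An antiderivative is F(t) = -3*t**2*cos(2*t)/2 + 3*t*sin(2*t)/2 + 3*cos(2*t)/4.
Then F(pi/4) - F(0) = (3*pi/8) - (3/4) = -3/4 + 3*pi/8.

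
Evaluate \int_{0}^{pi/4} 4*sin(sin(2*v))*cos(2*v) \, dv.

Let u = sin(2*v), so du = 2*cos(2*v) dv. When v = 0, u = 0; when v = pi/4, u = 1.
The integral becomes 2·∫ sin(u) du from 0 to 1, with antiderivative -2*cos(u).
Back in v: F(v) = -2*cos(sin(2*v)).
Then F(pi/4) - F(0) = (-2*cos(1)) - (-2) = 2 - 2*cos(1).

2 - 2*cos(1)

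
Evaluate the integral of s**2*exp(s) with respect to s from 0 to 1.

Integrate by parts twice (u = s^2, dv = exp(s) ds).
An antiderivative is F(s) = (s**2 - 2*s + 2)*exp(s).
Then F(1) - F(0) = (E) - (2) = -2 + E.

-2 + E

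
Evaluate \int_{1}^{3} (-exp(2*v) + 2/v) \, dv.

An antiderivative is F(v) = -exp(2*v)/2 + 2*log(v).
Then F(3) - F(1) = (-exp(6)/2 + log(9)) - (-exp(2)/2) = -exp(6)/2 + log(9) + exp(2)/2.

-exp(6)/2 + log(9) + exp(2)/2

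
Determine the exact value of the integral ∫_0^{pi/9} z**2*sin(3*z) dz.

-1/27 - pi**2/486 + sqrt(3)*pi/81

Integrate by parts twice (u = z^2, dv = sin(3*z) dz).
An antiderivative is F(z) = -z**2*cos(3*z)/3 + 2*z*sin(3*z)/9 + 2*cos(3*z)/27.
Then F(pi/9) - F(0) = (-pi**2/486 + 1/27 + sqrt(3)*pi/81) - (2/27) = -1/27 - pi**2/486 + sqrt(3)*pi/81.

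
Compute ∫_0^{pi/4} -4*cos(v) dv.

-2*sqrt(2)

An antiderivative is F(v) = -4*sin(v).
Then F(pi/4) - F(0) = (-2*sqrt(2)) - (0) = -2*sqrt(2).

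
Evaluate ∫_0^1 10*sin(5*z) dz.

Let u = 5*z, so du = 5 dz. When z = 0, u = 0; when z = 1, u = 5.
The integral becomes 2·∫ sin(u) du from 0 to 5, with antiderivative -2*cos(u).
Back in z: F(z) = -2*cos(5*z).
Then F(1) - F(0) = (-2*cos(5)) - (-2) = 2 - 2*cos(5).

2 - 2*cos(5)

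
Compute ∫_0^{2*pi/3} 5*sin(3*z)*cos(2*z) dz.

9/2

Use the identity sin(3*z)cos(2*z) = [sin(5*z) + sin(z)]/2.
An antiderivative is F(z) = -5*cos(z)/2 - cos(5*z)/2.
Then F(2*pi/3) - F(0) = (3/2) - (-3) = 9/2.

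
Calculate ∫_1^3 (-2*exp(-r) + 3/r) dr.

An antiderivative is F(r) = 3*log(r) + 2*exp(-r).
Then F(3) - F(1) = (2*exp(-3) + 3*log(3)) - (2*exp(-1)) = -2*exp(-1) + 2*exp(-3) + 3*log(3).

-2*exp(-1) + 2*exp(-3) + 3*log(3)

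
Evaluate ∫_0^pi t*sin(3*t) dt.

pi/3

Integrate by parts once (u = t, dv = sin(3*t) dt).
An antiderivative is F(t) = -t*cos(3*t)/3 + sin(3*t)/9.
Then F(pi) - F(0) = (pi/3) - (0) = pi/3.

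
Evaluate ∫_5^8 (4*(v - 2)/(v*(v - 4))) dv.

-2*log(5) + 10*log(2)

Factor the denominator: v**2 - 4*v = v(v - 4).
Partial fractions: 4*(v - 2)/(v*(v - 4)) = 2/v + 2/(v - 4).
An antiderivative is F(v) = 2*log(v) + 2*log(v - 4).
Then F(8) - F(5) = (10*log(2)) - (log(25)) = -2*log(5) + 10*log(2).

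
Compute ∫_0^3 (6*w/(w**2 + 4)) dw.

-6*log(2) + 3*log(13)

Let u = w**2 + 4, so du = 2*w dw. When w = 0, u = 4; when w = 3, u = 13.
The integral becomes 3·∫ 1/u du from 4 to 13, with antiderivative 3*log(u).
Back in w: F(w) = 3*log(w**2 + 4).
Then F(3) - F(0) = (3*log(13)) - (log(64)) = -6*log(2) + 3*log(13).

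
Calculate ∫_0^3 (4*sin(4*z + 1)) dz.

-cos(13) + cos(1)

Let u = 4*z + 1, so du = 4 dz. When z = 0, u = 1; when z = 3, u = 13.
The integral becomes ∫ sin(u) du from 1 to 13, with antiderivative -cos(u).
Back in z: F(z) = -cos(4*z + 1).
Then F(3) - F(0) = (-cos(13)) - (-cos(1)) = -cos(13) + cos(1).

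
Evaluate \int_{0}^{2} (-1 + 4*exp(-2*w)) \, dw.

-2*exp(-4)

An antiderivative is F(w) = -w - 2*exp(-2*w).
Then F(2) - F(0) = (-2 - 2*exp(-4)) - (-2) = -2*exp(-4).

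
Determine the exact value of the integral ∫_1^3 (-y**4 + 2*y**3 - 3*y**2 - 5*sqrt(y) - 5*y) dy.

-766/15 - 10*sqrt(3)

By the power rule, an antiderivative is F(y) = -y**5/5 + y**4/2 - 10*y**(3/2)/3 - y**3 - 5*y**2/2.
Then F(3) - F(1) = (-288/5 - 10*sqrt(3)) - (-98/15) = -766/15 - 10*sqrt(3).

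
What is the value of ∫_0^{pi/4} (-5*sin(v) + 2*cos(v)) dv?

An antiderivative is F(v) = 2*sin(v) + 5*cos(v).
Then F(pi/4) - F(0) = (7*sqrt(2)/2) - (5) = -5 + 7*sqrt(2)/2.

-5 + 7*sqrt(2)/2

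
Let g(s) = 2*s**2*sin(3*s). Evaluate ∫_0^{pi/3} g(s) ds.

Integrate by parts twice (u = s^2, dv = 2*sin(3*s) ds).
An antiderivative is F(s) = -2*s**2*cos(3*s)/3 + 4*s*sin(3*s)/9 + 4*cos(3*s)/27.
Then F(pi/3) - F(0) = (-4/27 + 2*pi**2/27) - (4/27) = -8/27 + 2*pi**2/27.

-8/27 + 2*pi**2/27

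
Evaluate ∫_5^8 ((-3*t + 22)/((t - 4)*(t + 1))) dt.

-5*log(3) + 9*log(2)

Factor the denominator: t**2 - 3*t - 4 = (t + 1)(t - 4).
Partial fractions: (-3*t + 22)/((t - 4)*(t + 1)) = -5/(t + 1) + 2/(t - 4).
An antiderivative is F(t) = 2*log(t - 4) - 5*log(t + 1).
Then F(8) - F(5) = (-10*log(3) + 4*log(2)) - (-5*log(3) - 5*log(2)) = -5*log(3) + 9*log(2).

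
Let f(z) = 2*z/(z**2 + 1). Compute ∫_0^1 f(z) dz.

log(2)

Let u = z**2 + 1, so du = 2*z dz. When z = 0, u = 1; when z = 1, u = 2.
The integral becomes ∫ 1/u du from 1 to 2, with antiderivative log(u).
Back in z: F(z) = log(z**2 + 1).
Then F(1) - F(0) = (log(2)) - (0) = log(2).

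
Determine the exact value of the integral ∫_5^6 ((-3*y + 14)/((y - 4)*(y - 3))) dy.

-5*log(3) + 7*log(2)

Factor the denominator: y**2 - 7*y + 12 = (y - 3)(y - 4).
Partial fractions: (-3*y + 14)/((y - 4)*(y - 3)) = -5/(y - 3) + 2/(y - 4).
An antiderivative is F(y) = 2*log(y - 4) - 5*log(y - 3).
Then F(6) - F(5) = (-5*log(3) + 2*log(2)) - (-log(32)) = -5*log(3) + 7*log(2).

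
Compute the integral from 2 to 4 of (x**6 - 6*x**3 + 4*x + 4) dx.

13960/7

By the power rule, an antiderivative is F(x) = x**7/7 - 3*x**4/2 + 2*x**2 + 4*x.
Then F(4) - F(2) = (14032/7) - (72/7) = 13960/7.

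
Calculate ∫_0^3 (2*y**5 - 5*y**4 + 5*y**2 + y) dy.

99/2

By the power rule, an antiderivative is F(y) = y**6/3 - y**5 + 5*y**3/3 + y**2/2.
Then F(3) - F(0) = (99/2) - (0) = 99/2.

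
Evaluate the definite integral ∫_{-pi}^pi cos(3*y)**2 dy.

pi

Use the identity cos^2(3*y) = (1 + cos(6*y))/2.
An antiderivative is F(y) = y/2 + sin(6*y)/12.
Then F(pi) - F(-pi) = (pi/2) - (-pi/2) = pi.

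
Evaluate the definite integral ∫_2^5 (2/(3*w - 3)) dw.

4*log(2)/3

An antiderivative is F(w) = 2*log(3*w - 3)/3.
Then F(5) - F(2) = (2*log(12)/3) - (2*log(3)/3) = 4*log(2)/3.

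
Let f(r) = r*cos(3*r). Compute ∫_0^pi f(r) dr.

Integrate by parts once (u = r, dv = cos(3*r) dr).
An antiderivative is F(r) = r*sin(3*r)/3 + cos(3*r)/9.
Then F(pi) - F(0) = (-1/9) - (1/9) = -2/9.

-2/9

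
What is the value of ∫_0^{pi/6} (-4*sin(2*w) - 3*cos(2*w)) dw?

-3*sqrt(3)/4 - 1

An antiderivative is F(w) = -3*sin(2*w)/2 + 2*cos(2*w).
Then F(pi/6) - F(0) = (1 - 3*sqrt(3)/4) - (2) = -3*sqrt(3)/4 - 1.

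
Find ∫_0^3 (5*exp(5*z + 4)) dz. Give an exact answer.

-exp(4) + exp(19)

Let u = 5*z + 4, so du = 5 dz. When z = 0, u = 4; when z = 3, u = 19.
The integral becomes ∫ exp(u) du from 4 to 19, with antiderivative exp(u).
Back in z: F(z) = exp(5*z + 4).
Then F(3) - F(0) = (exp(19)) - (exp(4)) = -exp(4) + exp(19).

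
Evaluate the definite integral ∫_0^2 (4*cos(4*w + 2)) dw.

Let u = 4*w + 2, so du = 4 dw. When w = 0, u = 2; when w = 2, u = 10.
The integral becomes ∫ cos(u) du from 2 to 10, with antiderivative sin(u).
Back in w: F(w) = sin(4*w + 2).
Then F(2) - F(0) = (sin(10)) - (sin(2)) = -sin(2) + sin(10).

-sin(2) + sin(10)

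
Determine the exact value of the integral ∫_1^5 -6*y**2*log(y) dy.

248/3 - 250*log(5)

Integrate by parts once (u = ln y, dv = -6*y**2 dy).
An antiderivative is F(y) = -2*y**3*(3*log(y) - 1)/3.
Then F(5) - F(1) = (250/3 - 250*log(5)) - (2/3) = 248/3 - 250*log(5).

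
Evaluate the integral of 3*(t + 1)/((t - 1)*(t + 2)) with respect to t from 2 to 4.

Factor the denominator: t**2 + t - 2 = (t + 2)(t - 1).
Partial fractions: 3*(t + 1)/((t - 1)*(t + 2)) = 1/(t + 2) + 2/(t - 1).
An antiderivative is F(t) = 2*log(t - 1) + log(t + 2).
Then F(4) - F(2) = (log(54)) - (log(4)) = log(27/2).

log(27/2)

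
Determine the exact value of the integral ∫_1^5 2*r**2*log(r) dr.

-248/9 + 250*log(5)/3

Integrate by parts once (u = ln r, dv = 2*r**2 dr).
An antiderivative is F(r) = 2*r**3*(3*log(r) - 1)/9.
Then F(5) - F(1) = (-250/9 + 250*log(5)/3) - (-2/9) = -248/9 + 250*log(5)/3.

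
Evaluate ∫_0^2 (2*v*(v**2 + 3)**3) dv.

Let u = v**2 + 3, so du = 2*v dv. When v = 0, u = 3; when v = 2, u = 7.
The integral becomes ∫ u**3 du from 3 to 7, with antiderivative u**4/4.
Back in v: F(v) = (v**2 + 3)**4/4.
Then F(2) - F(0) = (2401/4) - (81/4) = 580.

580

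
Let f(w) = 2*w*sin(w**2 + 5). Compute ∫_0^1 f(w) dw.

-cos(6) + cos(5)

Let u = w**2 + 5, so du = 2*w dw. When w = 0, u = 5; when w = 1, u = 6.
The integral becomes ∫ sin(u) du from 5 to 6, with antiderivative -cos(u).
Back in w: F(w) = -cos(w**2 + 5).
Then F(1) - F(0) = (-cos(6)) - (-cos(5)) = -cos(6) + cos(5).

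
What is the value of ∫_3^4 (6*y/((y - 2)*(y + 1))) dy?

Factor the denominator: y**2 - y - 2 = (y + 1)(y - 2).
Partial fractions: 6*y/((y - 2)*(y + 1)) = 2/(y + 1) + 4/(y - 2).
An antiderivative is F(y) = 4*log(y - 2) + 2*log(y + 1).
Then F(4) - F(3) = (4*log(2) + 2*log(5)) - (log(16)) = log(25).

log(25)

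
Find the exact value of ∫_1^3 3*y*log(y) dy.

Integrate by parts once (u = ln y, dv = 3*y dy).
An antiderivative is F(y) = 3*y**2*(2*log(y) - 1)/4.
Then F(3) - F(1) = (-27/4 + 27*log(3)/2) - (-3/4) = -6 + 27*log(3)/2.

-6 + 27*log(3)/2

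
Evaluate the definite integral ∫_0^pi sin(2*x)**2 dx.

pi/2

Use the identity sin^2(2*x) = (1 - cos(4*x))/2.
An antiderivative is F(x) = x/2 - sin(4*x)/8.
Then F(pi) - F(0) = (pi/2) - (0) = pi/2.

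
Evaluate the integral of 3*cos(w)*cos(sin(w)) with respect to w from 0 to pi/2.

Let u = sin(w), so du = cos(w) dw. When w = 0, u = 0; when w = pi/2, u = 1.
The integral becomes 3·∫ cos(u) du from 0 to 1, with antiderivative 3*sin(u).
Back in w: F(w) = 3*sin(sin(w)).
Then F(pi/2) - F(0) = (3*sin(1)) - (0) = 3*sin(1).

3*sin(1)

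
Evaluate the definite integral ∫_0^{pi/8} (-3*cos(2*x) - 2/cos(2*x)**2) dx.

-3*sqrt(2)/4 - 1

An antiderivative is F(x) = -3*sin(2*x)/2 - tan(2*x).
Then F(pi/8) - F(0) = (-3*sqrt(2)/4 - 1) - (0) = -3*sqrt(2)/4 - 1.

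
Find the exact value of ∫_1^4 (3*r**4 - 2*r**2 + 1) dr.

2874/5

By the power rule, an antiderivative is F(r) = 3*r**5/5 - 2*r**3/3 + r.
Then F(4) - F(1) = (8636/15) - (14/15) = 2874/5.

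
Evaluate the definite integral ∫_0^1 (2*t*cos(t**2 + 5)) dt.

sin(6) - sin(5)

Let u = t**2 + 5, so du = 2*t dt. When t = 0, u = 5; when t = 1, u = 6.
The integral becomes ∫ cos(u) du from 5 to 6, with antiderivative sin(u).
Back in t: F(t) = sin(t**2 + 5).
Then F(1) - F(0) = (sin(6)) - (sin(5)) = sin(6) - sin(5).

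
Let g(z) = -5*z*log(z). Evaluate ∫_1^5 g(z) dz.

Integrate by parts once (u = ln z, dv = -5*z dz).
An antiderivative is F(z) = -5*z**2*(2*log(z) - 1)/4.
Then F(5) - F(1) = (125/4 - 125*log(5)/2) - (5/4) = 30 - 125*log(5)/2.

30 - 125*log(5)/2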